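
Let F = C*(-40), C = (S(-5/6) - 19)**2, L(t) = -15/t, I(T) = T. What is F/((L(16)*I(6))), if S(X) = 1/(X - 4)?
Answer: 19855936/7569 ≈ 2623.3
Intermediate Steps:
S(X) = 1/(-4 + X)
C = 310249/841 (C = (1/(-4 - 5/6) - 19)**2 = (1/(-29/6) - 19)**2 = (-6/29 - 19)**2 = (-557/29)**2 = 310249/841 ≈ 368.90)
F = -12409960/841 (F = (310249/841)*(-40) = -12409960/841 ≈ -14756.)
F/((L(16)*I(6))) = -12409960/(841*(-15/16*6)) = -12409960/(841*(-15*1/16*6)) = -12409960/(841*((-15/16*6))) = -12409960/(841*(-45/8)) = -12409960/841*(-8/45) = 19855936/7569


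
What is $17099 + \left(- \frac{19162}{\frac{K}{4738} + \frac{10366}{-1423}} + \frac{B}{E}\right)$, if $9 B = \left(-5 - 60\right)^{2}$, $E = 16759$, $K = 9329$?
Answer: $\frac{111917294955154082}{5405623309971} \approx 20704.0$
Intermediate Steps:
$B = \frac{4225}{9}$ ($B = \frac{\left(-5 - 60\right)^{2}}{9} = \frac{\left(-65\right)^{2}}{9} = \frac{1}{9} \cdot 4225 = \frac{4225}{9} \approx 469.44$)
$17099 + \left(- \frac{19162}{\frac{K}{4738} + \frac{10366}{-1423}} + \frac{B}{E}\right) = 17099 - \left(- \frac{4225}{150831} + \frac{19162}{\frac{9329}{4738} + \frac{10366}{-1423}}\right) = 17099 - \left(- \frac{4225}{150831} + \frac{19162}{9329 \cdot \frac{1}{4738} + 10366 \left(- \frac{1}{1423}\right)}\right) = 17099 - \left(- \frac{4225}{150831} + \frac{19162}{\frac{9329}{4738} - \frac{10366}{1423}}\right) = 17099 - \left(- \frac{4225}{150831} + \frac{19162}{- \frac{35838941}{6742174}}\right) = 17099 + \left(\left(-19162\right) \left(- \frac{6742174}{35838941}\right) + \frac{4225}{150831}\right) = 17099 + \left(\frac{129193538188}{35838941} + \frac{4225}{150831}\right) = 17099 + \frac{19486541977959953}{5405623309971} = \frac{111917294955154082}{5405623309971}$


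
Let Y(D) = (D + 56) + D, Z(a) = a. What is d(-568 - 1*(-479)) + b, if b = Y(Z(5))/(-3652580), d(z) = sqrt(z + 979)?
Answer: -33/1826290 + sqrt(890) ≈ 29.833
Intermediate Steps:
Y(D) = 56 + 2*D (Y(D) = (56 + D) + D = 56 + 2*D)
d(z) = sqrt(979 + z)
b = -33/1826290 (b = (56 + 2*5)/(-3652580) = (56 + 10)*(-1/3652580) = 66*(-1/3652580) = -33/1826290 ≈ -1.8069e-5)
d(-568 - 1*(-479)) + b = sqrt(979 + (-568 - 1*(-479))) - 33/1826290 = sqrt(979 + (-568 + 479)) - 33/1826290 = sqrt(979 - 89) - 33/1826290 = sqrt(890) - 33/1826290 = -33/1826290 + sqrt(890)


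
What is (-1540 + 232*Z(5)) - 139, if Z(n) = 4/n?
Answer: -7467/5 ≈ -1493.4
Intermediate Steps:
(-1540 + 232*Z(5)) - 139 = (-1540 + 232*(4/5)) - 139 = (-1540 + 232*(4*(⅕))) - 139 = (-1540 + 232*(⅘)) - 139 = (-1540 + 928/5) - 139 = -6772/5 - 139 = -7467/5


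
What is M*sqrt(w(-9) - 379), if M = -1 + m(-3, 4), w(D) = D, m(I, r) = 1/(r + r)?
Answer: -7*I*sqrt(97)/4 ≈ -17.236*I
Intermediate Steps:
m(I, r) = 1/(2*r)
M = -7/8 (M = -1 + (1/2)/4 = -1 + (1/2)*(1/4) = -1 + 1/8 = -7/8 ≈ -0.87500)
M*sqrt(w(-9) - 379) = -7*sqrt(-9 - 379)/8 = -7*I*sqrt(97)/4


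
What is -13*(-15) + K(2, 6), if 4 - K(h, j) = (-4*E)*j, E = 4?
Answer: 295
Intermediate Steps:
K(h, j) = 4 + 16*j (K(h, j) = 4 - (-4*4)*j = 4 - (-16)*j = 4 + 16*j)
-13*(-15) + K(2, 6) = -13*(-15) + (4 + 16*6) = 195 + (4 + 96) = 195 + 100 = 295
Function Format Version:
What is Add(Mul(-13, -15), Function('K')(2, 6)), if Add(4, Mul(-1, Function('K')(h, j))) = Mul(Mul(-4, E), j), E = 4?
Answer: 295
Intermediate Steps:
Function('K')(h, j) = Add(4, Mul(16, j)) (Function('K')(h, j) = Add(4, Mul(-1, Mul(Mul(-4, 4), j))) = Add(4, Mul(-1, Mul(-16, j))) = Add(4, Mul(16, j)))
Add(Mul(-13, -15), Function('K')(2, 6)) = Add(Mul(-13, -15), Add(4, Mul(16, 6))) = Add(195, Add(4, 96)) = Add(195, 100) = 295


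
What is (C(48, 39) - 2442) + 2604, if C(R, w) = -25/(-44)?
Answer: 7153/44 ≈ 162.57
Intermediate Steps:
C(R, w) = 25/44 (C(R, w) = -25*(-1/44) = 25/44)
(C(48, 39) - 2442) + 2604 = (25/44 - 2442) + 2604 = -107423/44 + 2604 = 7153/44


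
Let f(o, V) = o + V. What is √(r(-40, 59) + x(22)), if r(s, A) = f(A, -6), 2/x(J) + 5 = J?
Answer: √15351/17 ≈ 7.2882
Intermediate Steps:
x(J) = 2/(-5 + J)
f(o, V) = V + o
r(s, A) = -6 + A
√(r(-40, 59) + x(22)) = √((-6 + 59) + 2/(-5 + 22)) = √(53 + 2/17) = √(903/17) = √15351/17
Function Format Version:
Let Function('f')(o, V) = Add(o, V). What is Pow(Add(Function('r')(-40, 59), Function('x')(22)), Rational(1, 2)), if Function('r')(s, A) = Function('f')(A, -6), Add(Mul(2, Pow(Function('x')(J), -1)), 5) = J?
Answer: Mul(Rational(1, 17), Pow(15351, Rational(1, 2))) ≈ 7.2882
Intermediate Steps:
Function('x')(J) = Mul(2, Pow(Add(-5, J), -1))
Function('f')(o, V) = Add(V, o)
Function('r')(s, A) = Add(-6, A)
Pow(Add(Function('r')(-40, 59), Function('x')(22)), Rational(1, 2)) = Pow(Add(Add(-6, 59), Mul(2, Pow(Add(-5, 22), -1))), Rational(1, 2)) = Pow(Add(53, Mul(2, Pow(17, -1))), Rational(1, 2)) = Pow(Add(53, Mul(2, Rational(1, 17))), Rational(1, 2)) = Pow(Add(53, Rational(2, 17)), Rational(1, 2)) = Pow(Rational(903, 17), Rational(1, 2)) = Mul(Rational(1, 17), Pow(15351, Rational(1, 2)))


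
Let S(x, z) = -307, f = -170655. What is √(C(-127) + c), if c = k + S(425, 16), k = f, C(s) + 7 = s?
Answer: 2*I*√42774 ≈ 413.64*I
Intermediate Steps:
C(s) = -7 + s
k = -170655
c = -170962 (c = -170655 - 307 = -170962)
√(C(-127) + c) = √((-7 - 127) - 170962) = √(-134 - 170962) = √(-171096) = 2*I*√42774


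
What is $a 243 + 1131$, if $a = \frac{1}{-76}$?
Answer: $\frac{85713}{76} \approx 1127.8$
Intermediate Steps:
$a = - \frac{1}{76} \approx -0.013158$
$a 243 + 1131 = \left(- \frac{1}{76}\right) 243 + 1131 = - \frac{243}{76} + 1131 = \frac{85713}{76}$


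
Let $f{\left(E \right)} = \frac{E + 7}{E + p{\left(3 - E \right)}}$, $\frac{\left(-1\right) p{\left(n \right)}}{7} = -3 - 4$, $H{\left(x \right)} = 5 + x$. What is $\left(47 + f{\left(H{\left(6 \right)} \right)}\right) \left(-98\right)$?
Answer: $- \frac{23177}{5} \approx -4635.4$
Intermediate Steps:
$p{\left(n \right)} = 49$ ($p{\left(n \right)} = - 7 \left(-3 - 4\right) = \left(-7\right) \left(-7\right) = 49$)
$f{\left(E \right)} = \frac{7 + E}{49 + E}$ ($f{\left(E \right)} = \frac{E + 7}{E + 49} = \frac{7 + E}{49 + E}$)
$\left(47 + f{\left(H{\left(6 \right)} \right)}\right) \left(-98\right) = \left(47 + \frac{7 + \left(5 + 6\right)}{49 + \left(5 + 6\right)}\right) \left(-98\right) = \left(47 + \frac{7 + 11}{49 + 11}\right) \left(-98\right) = \left(47 + \frac{1}{60} \cdot 18\right) \left(-98\right) = \left(47 + \frac{3}{10}\right) \left(-98\right) = \frac{473}{10} \left(-98\right) = - \frac{23177}{5}$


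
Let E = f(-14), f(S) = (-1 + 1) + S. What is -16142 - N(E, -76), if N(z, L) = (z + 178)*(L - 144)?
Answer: 19938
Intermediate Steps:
f(S) = S (f(S) = 0 + S = S)
E = -14
N(z, L) = (-144 + L)*(178 + z) (N(z, L) = (178 + z)*(-144 + L) = (-144 + L)*(178 + z))
-16142 - N(E, -76) = -16142 - (-25632 - 144*(-14) + 178*(-76) - 76*(-14)) = -16142 - (-25632 + 2016 - 13528 + 1064) = -16142 - 1*(-36080) = -16142 + 36080 = 19938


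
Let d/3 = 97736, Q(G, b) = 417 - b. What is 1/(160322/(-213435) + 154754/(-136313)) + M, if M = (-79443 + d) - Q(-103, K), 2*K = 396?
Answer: 11720206672778541/54883892776 ≈ 2.1355e+5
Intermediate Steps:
K = 198 (K = (1/2)*396 = 198)
d = 293208 (d = 3*97736 = 293208)
M = 213546 (M = (-79443 + 293208) - (417 - 1*198) = 213765 - (417 - 198) = 213765 - 1*219 = 213765 - 219 = 213546)
1/(160322/(-213435) + 154754/(-136313)) + M = 1/(160322/(-213435) + 154754/(-136313)) + 213546 = 1/(160322*(-1/213435) + 154754*(-1/136313)) + 213546 = 1/(-160322/213435 - 154754/136313) + 213546 = 1/(-54883892776/29093965155) + 213546 = -29093965155/54883892776 + 213546 = 11720206672778541/54883892776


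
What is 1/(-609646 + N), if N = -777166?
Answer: -1/1386812 ≈ -7.2108e-7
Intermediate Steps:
1/(-609646 + N) = 1/(-609646 - 777166) = 1/(-1386812) = -1/1386812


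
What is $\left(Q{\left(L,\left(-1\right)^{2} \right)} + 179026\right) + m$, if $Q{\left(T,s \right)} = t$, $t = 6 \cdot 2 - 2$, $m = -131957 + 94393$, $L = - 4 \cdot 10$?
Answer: $141472$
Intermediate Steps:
$L = -40$ ($L = \left(-1\right) 40 = -40$)
$m = -37564$
$t = 10$ ($t = 12 - 2 = 10$)
$Q{\left(T,s \right)} = 10$
$\left(Q{\left(L,\left(-1\right)^{2} \right)} + 179026\right) + m = \left(10 + 179026\right) - 37564 = 179036 - 37564 = 141472$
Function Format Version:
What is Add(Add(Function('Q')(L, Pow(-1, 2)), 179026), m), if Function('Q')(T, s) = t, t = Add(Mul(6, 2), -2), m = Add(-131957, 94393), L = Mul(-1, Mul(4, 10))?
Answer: 141472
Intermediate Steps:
L = -40 (L = Mul(-1, 40) = -40)
m = -37564
t = 10 (t = Add(12, -2) = 10)
Function('Q')(T, s) = 10
Add(Add(Function('Q')(L, Pow(-1, 2)), 179026), m) = Add(Add(10, 179026), -37564) = Add(179036, -37564) = 141472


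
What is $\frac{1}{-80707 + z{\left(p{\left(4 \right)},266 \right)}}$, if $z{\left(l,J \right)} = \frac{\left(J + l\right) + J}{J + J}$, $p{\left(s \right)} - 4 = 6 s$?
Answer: $- \frac{19}{1533413} \approx -1.2391 \cdot 10^{-5}$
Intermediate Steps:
$p{\left(s \right)} = 4 + 6 s$
$z{\left(l,J \right)} = \frac{l + 2 J}{2 J}$
$\frac{1}{-80707 + z{\left(p{\left(4 \right)},266 \right)}} = \frac{1}{-80707 + \frac{266 + \frac{4 + 6 \cdot 4}{2}}{266}} = \frac{1}{-80707 + \frac{266 + \frac{4 + 24}{2}}{266}} = \frac{1}{-80707 + \frac{266 + \frac{1}{2} \cdot 28}{266}} = \frac{1}{-80707 + \frac{266 + 14}{266}} = \frac{1}{-80707 + \frac{1}{266} \cdot 280} = \frac{1}{-80707 + \frac{20}{19}} = \frac{1}{- \frac{1533413}{19}} = - \frac{19}{1533413}$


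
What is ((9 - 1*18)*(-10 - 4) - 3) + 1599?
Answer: 1722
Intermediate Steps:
((9 - 1*18)*(-10 - 4) - 3) + 1599 = ((9 - 18)*(-14) - 3) + 1599 = (-9*(-14) - 3) + 1599 = (126 - 3) + 1599 = 123 + 1599 = 1722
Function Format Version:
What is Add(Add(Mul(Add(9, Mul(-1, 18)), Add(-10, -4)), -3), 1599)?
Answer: 1722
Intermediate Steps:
Add(Add(Mul(Add(9, Mul(-1, 18)), Add(-10, -4)), -3), 1599) = Add(Add(Mul(Add(9, -18), -14), -3), 1599) = Add(Add(Mul(-9, -14), -3), 1599) = Add(Add(126, -3), 1599) = Add(123, 1599) = 1722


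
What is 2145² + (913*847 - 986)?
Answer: 5373350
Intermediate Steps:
2145² + (913*847 - 986) = 4601025 + (773311 - 986) = 4601025 + 772325 = 5373350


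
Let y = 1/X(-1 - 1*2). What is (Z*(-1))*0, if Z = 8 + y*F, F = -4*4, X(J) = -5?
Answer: 0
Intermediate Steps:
F = -16
y = -1/5 (y = 1/(-5) = -1/5 ≈ -0.20000)
Z = 56/5 (Z = 8 - 1/5*(-16) = 8 + 16/5 = 56/5 ≈ 11.200)
(Z*(-1))*0 = ((56/5)*(-1))*0 = -56/5*0 = 0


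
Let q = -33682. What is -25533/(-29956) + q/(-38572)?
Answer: 498459217/288865708 ≈ 1.7256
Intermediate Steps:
-25533/(-29956) + q/(-38572) = -25533/(-29956) - 33682/(-38572) = -25533*(-1/29956) - 33682*(-1/38572) = 25533/29956 + 16841/19286 = 498459217/288865708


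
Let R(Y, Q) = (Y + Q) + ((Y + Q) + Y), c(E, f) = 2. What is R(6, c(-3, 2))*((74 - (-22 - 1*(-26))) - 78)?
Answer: -176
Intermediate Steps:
R(Y, Q) = 2*Q + 3*Y (R(Y, Q) = (Q + Y) + ((Q + Y) + Y) = (Q + Y) + (Q + 2*Y) = 2*Q + 3*Y)
R(6, c(-3, 2))*((74 - (-22 - 1*(-26))) - 78) = (2*2 + 3*6)*((74 - (-22 - 1*(-26))) - 78) = (4 + 18)*((74 - (-22 + 26)) - 78) = 22*((74 - 1*4) - 78) = 22*((74 - 4) - 78) = 22*(70 - 78) = 22*(-8) = -176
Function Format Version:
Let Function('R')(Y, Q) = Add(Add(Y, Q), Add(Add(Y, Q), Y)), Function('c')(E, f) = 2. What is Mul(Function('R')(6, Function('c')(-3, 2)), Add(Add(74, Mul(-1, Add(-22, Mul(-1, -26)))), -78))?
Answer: -176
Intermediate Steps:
Function('R')(Y, Q) = Add(Mul(2, Q), Mul(3, Y)) (Function('R')(Y, Q) = Add(Add(Q, Y), Add(Add(Q, Y), Y)) = Add(Add(Q, Y), Add(Q, Mul(2, Y))) = Add(Mul(2, Q), Mul(3, Y)))
Mul(Function('R')(6, Function('c')(-3, 2)), Add(Add(74, Mul(-1, Add(-22, Mul(-1, -26)))), -78)) = Mul(Add(Mul(2, 2), Mul(3, 6)), Add(Add(74, Mul(-1, Add(-22, Mul(-1, -26)))), -78)) = Mul(Add(4, 18), Add(Add(74, Mul(-1, Add(-22, 26))), -78)) = Mul(22, Add(Add(74, Mul(-1, 4)), -78)) = Mul(22, Add(Add(74, -4), -78)) = Mul(22, Add(70, -78)) = Mul(22, -8) = -176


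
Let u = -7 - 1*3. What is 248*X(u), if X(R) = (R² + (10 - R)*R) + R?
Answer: -27280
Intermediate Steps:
u = -10 (u = -7 - 3 = -10)
X(R) = R + R² + R*(10 - R) (X(R) = (R² + R*(10 - R)) + R = R + R² + R*(10 - R))
248*X(u) = 248*(11*(-10)) = 248*(-110) = -27280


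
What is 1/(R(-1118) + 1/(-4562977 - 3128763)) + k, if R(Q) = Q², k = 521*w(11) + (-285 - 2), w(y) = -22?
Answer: -112955948428048751/9614090427759 ≈ -11749.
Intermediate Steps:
k = -11749 (k = 521*(-22) + (-285 - 2) = -11462 - 287 = -11749)
1/(R(-1118) + 1/(-4562977 - 3128763)) + k = 1/((-1118)² + 1/(-4562977 - 3128763)) - 11749 = 1/(1249924 + 1/(-7691740)) - 11749 = 1/(1249924 - 1/7691740) - 11749 = 1/(9614090427759/7691740) - 11749 = 7691740/9614090427759 - 11749 = -112955948428048751/9614090427759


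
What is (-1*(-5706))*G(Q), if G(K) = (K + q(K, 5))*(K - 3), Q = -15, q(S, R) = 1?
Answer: 1437912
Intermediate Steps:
G(K) = (1 + K)*(-3 + K) (G(K) = (K + 1)*(K - 3) = (1 + K)*(-3 + K))
(-1*(-5706))*G(Q) = (-1*(-5706))*(-3 + (-15)² - 2*(-15)) = 5706*(-3 + 225 + 30) = 5706*252 = 1437912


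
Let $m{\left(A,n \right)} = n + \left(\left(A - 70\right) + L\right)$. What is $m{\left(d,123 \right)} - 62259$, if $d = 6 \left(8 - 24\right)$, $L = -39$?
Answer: $-62341$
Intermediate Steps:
$d = -96$ ($d = 6 \left(8 - 24\right) = 6 \left(-16\right) = -96$)
$m{\left(A,n \right)} = -109 + A + n$ ($m{\left(A,n \right)} = n + \left(\left(A - 70\right) - 39\right) = n + \left(\left(-70 + A\right) - 39\right) = n + \left(-109 + A\right) = -109 + A + n$)
$m{\left(d,123 \right)} - 62259 = \left(-109 - 96 + 123\right) - 62259 = -82 - 62259 = -62341$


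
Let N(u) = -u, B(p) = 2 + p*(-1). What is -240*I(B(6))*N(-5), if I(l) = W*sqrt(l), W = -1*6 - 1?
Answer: 16800*I ≈ 16800.0*I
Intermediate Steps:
B(p) = 2 - p
W = -7 (W = -6 - 1 = -7)
I(l) = -7*sqrt(l)
-240*I(B(6))*N(-5) = -240*(-7*sqrt(2 - 1*6))*(-1*(-5)) = -240*(-7*sqrt(2 - 6))*5 = -240*(-14*I)*5 = -(-16800)*I = 16800*I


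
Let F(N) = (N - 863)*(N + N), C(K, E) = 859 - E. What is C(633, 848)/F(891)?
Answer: 1/4536 ≈ 0.00022046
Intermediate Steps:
F(N) = 2*N*(-863 + N) (F(N) = (-863 + N)*(2*N) = 2*N*(-863 + N))
C(633, 848)/F(891) = (859 - 1*848)/((2*891*(-863 + 891))) = (859 - 848)/((2*891*28)) = 11/49896 = 11*(1/49896) = 1/4536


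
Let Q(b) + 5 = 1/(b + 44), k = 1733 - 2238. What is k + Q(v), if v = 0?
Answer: -22439/44 ≈ -509.98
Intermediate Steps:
k = -505
Q(b) = -5 + 1/(44 + b) (Q(b) = -5 + 1/(b + 44) = -5 + 1/(44 + b))
k + Q(v) = -505 + (-219 - 5*0)/(44 + 0) = -505 + (-219 + 0)/44 = -505 + (1/44)*(-219) = -505 - 219/44 = -22439/44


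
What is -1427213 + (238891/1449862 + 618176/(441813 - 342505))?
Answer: -51373335058963377/35995723874 ≈ -1.4272e+6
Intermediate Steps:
-1427213 + (238891/1449862 + 618176/(441813 - 342505)) = -1427213 + (238891*(1/1449862) + 618176/99308) = -1427213 + (238891/1449862 + 618176*(1/99308)) = -1427213 + (238891/1449862 + 154544/24827) = -1427213 + 229998419785/35995723874 = -51373335058963377/35995723874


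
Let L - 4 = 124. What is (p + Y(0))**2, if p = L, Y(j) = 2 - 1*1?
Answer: 16641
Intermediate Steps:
L = 128 (L = 4 + 124 = 128)
Y(j) = 1 (Y(j) = 2 - 1 = 1)
p = 128
(p + Y(0))**2 = (128 + 1)**2 = 129**2 = 16641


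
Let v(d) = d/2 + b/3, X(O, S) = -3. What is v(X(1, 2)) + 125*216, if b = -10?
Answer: 161971/6 ≈ 26995.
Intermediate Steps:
v(d) = -10/3 + d/2 (v(d) = d/2 - 10/3 = -10/3 + d/2)
v(X(1, 2)) + 125*216 = (-10/3 + (1/2)*(-3)) + 125*216 = (-10/3 - 3/2) + 27000 = -29/6 + 27000 = 161971/6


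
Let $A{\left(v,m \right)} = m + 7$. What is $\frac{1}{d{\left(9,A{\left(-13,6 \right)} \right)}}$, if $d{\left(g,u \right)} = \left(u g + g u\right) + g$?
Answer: $\frac{1}{243} \approx 0.0041152$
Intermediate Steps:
$A{\left(v,m \right)} = 7 + m$
$d{\left(g,u \right)} = g + 2 g u$ ($d{\left(g,u \right)} = \left(g u + g u\right) + g = 2 g u + g = g + 2 g u$)
$\frac{1}{d{\left(9,A{\left(-13,6 \right)} \right)}} = \frac{1}{9 \left(1 + 2 \left(7 + 6\right)\right)} = \frac{1}{9 \left(1 + 2 \cdot 13\right)} = \frac{1}{9 \left(1 + 26\right)} = \frac{1}{9 \cdot 27} = \frac{1}{243}$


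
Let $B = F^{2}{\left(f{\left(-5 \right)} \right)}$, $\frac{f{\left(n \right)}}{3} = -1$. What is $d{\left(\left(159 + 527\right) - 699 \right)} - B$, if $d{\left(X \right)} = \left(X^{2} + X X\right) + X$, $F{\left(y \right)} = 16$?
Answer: $69$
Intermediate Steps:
$f{\left(n \right)} = -3$ ($f{\left(n \right)} = 3 \left(-1\right) = -3$)
$d{\left(X \right)} = X + 2 X^{2}$ ($d{\left(X \right)} = \left(X^{2} + X^{2}\right) + X = 2 X^{2} + X = X + 2 X^{2}$)
$B = 256$ ($B = 16^{2} = 256$)
$d{\left(\left(159 + 527\right) - 699 \right)} - B = \left(\left(159 + 527\right) - 699\right) \left(1 + 2 \left(\left(159 + 527\right) - 699\right)\right) - 256 = \left(686 - 699\right) \left(1 + 2 \left(686 - 699\right)\right) - 256 = - 13 \left(1 + 2 \left(-13\right)\right) - 256 = - 13 \left(1 - 26\right) - 256 = \left(-13\right) \left(-25\right) - 256 = 325 - 256 = 69$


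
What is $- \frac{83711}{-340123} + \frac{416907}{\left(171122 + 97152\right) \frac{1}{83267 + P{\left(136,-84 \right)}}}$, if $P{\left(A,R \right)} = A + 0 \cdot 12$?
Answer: $\frac{11826539463850897}{91246157702} \approx 1.2961 \cdot 10^{5}$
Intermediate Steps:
$P{\left(A,R \right)} = A$ ($P{\left(A,R \right)} = A + 0 = A$)
$- \frac{83711}{-340123} + \frac{416907}{\left(171122 + 97152\right) \frac{1}{83267 + P{\left(136,-84 \right)}}} = - \frac{83711}{-340123} + \frac{416907}{\left(171122 + 97152\right) \frac{1}{83267 + 136}} = \left(-83711\right) \left(- \frac{1}{340123}\right) + \frac{416907}{268274 \cdot \frac{1}{83403}} = \frac{83711}{340123} + \frac{416907}{268274 \cdot \frac{1}{83403}} = \frac{83711}{340123} + \frac{416907}{\frac{268274}{83403}} = \frac{83711}{340123} + 416907 \cdot \frac{83403}{268274} = \frac{83711}{340123} + \frac{34771294521}{268274} = \frac{11826539463850897}{91246157702}$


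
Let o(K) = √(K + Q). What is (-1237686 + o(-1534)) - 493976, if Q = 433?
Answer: -1731662 + I*√1101 ≈ -1.7317e+6 + 33.181*I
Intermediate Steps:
o(K) = √(433 + K) (o(K) = √(K + 433) = √(433 + K))
(-1237686 + o(-1534)) - 493976 = (-1237686 + √(433 - 1534)) - 493976 = (-1237686 + √(-1101)) - 493976 = (-1237686 + I*√1101) - 493976 = -1731662 + I*√1101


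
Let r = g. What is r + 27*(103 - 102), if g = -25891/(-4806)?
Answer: 155653/4806 ≈ 32.387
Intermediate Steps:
g = 25891/4806 (g = -25891*(-1/4806) = 25891/4806 ≈ 5.3872)
r = 25891/4806 ≈ 5.3872
r + 27*(103 - 102) = 25891/4806 + 27*(103 - 102) = 25891/4806 + 27*1 = 25891/4806 + 27 = 155653/4806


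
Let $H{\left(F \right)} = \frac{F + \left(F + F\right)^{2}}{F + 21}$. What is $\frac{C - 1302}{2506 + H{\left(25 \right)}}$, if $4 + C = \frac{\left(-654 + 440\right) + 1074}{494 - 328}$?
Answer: $- \frac{4966528}{9777483} \approx -0.50796$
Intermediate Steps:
$H{\left(F \right)} = \frac{F + 4 F^{2}}{21 + F}$ ($H{\left(F \right)} = \frac{F + \left(2 F\right)^{2}}{21 + F} = \frac{F + 4 F^{2}}{21 + F}$)
$C = \frac{98}{83}$ ($C = -4 + \frac{\left(-654 + 440\right) + 1074}{494 - 328} = -4 + \frac{-214 + 1074}{166} = -4 + 860 \cdot \frac{1}{166} = -4 + \frac{430}{83} = \frac{98}{83} \approx 1.1807$)
$\frac{C - 1302}{2506 + H{\left(25 \right)}} = \frac{\frac{98}{83} - 1302}{2506 + \frac{25 \left(1 + 4 \cdot 25\right)}{21 + 25}} = - \frac{107968}{83 \left(2506 + \frac{25 \left(1 + 100\right)}{46}\right)} = - \frac{107968}{83 \left(2506 + 25 \cdot \frac{1}{46} \cdot 101\right)} = - \frac{107968}{83 \left(2506 + \frac{2525}{46}\right)} = - \frac{107968}{83 \cdot \frac{117801}{46}} = \left(- \frac{107968}{83}\right) \frac{46}{117801} = - \frac{4966528}{9777483}$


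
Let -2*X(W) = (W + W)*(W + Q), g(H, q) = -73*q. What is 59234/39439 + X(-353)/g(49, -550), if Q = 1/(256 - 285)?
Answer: -36781995123/22960399825 ≈ -1.6020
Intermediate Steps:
Q = -1/29 (Q = 1/(-29) = -1/29 ≈ -0.034483)
X(W) = -W*(-1/29 + W) (X(W) = -(W + W)*(W - 1/29)/2 = -2*W*(-1/29 + W)/2 = -W*(-1/29 + W))
59234/39439 + X(-353)/g(49, -550) = 59234/39439 + (-353*(1/29 - 1*(-353)))/((-73*(-550))) = 59234*(1/39439) - 353*(1/29 + 353)/40150 = 59234/39439 - 353*10238/29*(1/40150) = 59234/39439 - 3614014/29*1/40150 = 59234/39439 - 1807007/582175 = -36781995123/22960399825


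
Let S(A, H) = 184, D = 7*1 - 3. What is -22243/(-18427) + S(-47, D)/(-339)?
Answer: 4149809/6246753 ≈ 0.66431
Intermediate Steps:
D = 4 (D = 7 - 3 = 4)
-22243/(-18427) + S(-47, D)/(-339) = -22243/(-18427) + 184/(-339) = -22243*(-1/18427) + 184*(-1/339) = 22243/18427 - 184/339 = 4149809/6246753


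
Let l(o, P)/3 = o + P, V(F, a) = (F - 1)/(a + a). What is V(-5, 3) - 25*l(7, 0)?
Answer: -526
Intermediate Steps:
V(F, a) = (-1 + F)/(2*a) (V(F, a) = (-1 + F)/((2*a)) = (-1 + F)*(1/(2*a)) = (-1 + F)/(2*a))
l(o, P) = 3*P + 3*o (l(o, P) = 3*(o + P) = 3*(P + o) = 3*P + 3*o)
V(-5, 3) - 25*l(7, 0) = (½)*(-1 - 5)/3 - 25*(3*0 + 3*7) = (½)*(⅓)*(-6) - 25*(0 + 21) = -1 - 25*21 = -1 - 525 = -526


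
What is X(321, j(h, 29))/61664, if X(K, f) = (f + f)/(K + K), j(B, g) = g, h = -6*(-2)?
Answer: 29/19794144 ≈ 1.4651e-6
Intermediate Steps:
h = 12
X(K, f) = f/K (X(K, f) = (2*f)/((2*K)) = (2*f)*(1/(2*K)) = f/K)
X(321, j(h, 29))/61664 = (29/321)/61664 = (29*(1/321))*(1/61664) = (29/321)*(1/61664) = 29/19794144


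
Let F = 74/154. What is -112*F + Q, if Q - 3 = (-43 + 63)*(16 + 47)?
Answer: 13301/11 ≈ 1209.2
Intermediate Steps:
Q = 1263 (Q = 3 + (-43 + 63)*(16 + 47) = 3 + 20*63 = 3 + 1260 = 1263)
F = 37/77 (F = 74*(1/154) = 37/77 ≈ 0.48052)
-112*F + Q = -112*37/77 + 1263 = -592/11 + 1263 = 13301/11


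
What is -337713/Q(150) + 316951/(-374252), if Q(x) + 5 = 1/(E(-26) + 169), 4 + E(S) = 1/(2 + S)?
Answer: 500370815873063/7399336292 ≈ 67624.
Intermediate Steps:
E(S) = -4 + 1/(2 + S)
Q(x) = -19771/3959 (Q(x) = -5 + 1/((-7 - 4*(-26))/(2 - 26) + 169) = -5 + 1/((-7 + 104)/(-24) + 169) = -5 + 1/(-1/24*97 + 169) = -5 + 1/(-97/24 + 169) = -5 + 1/(3959/24) = -5 + 24/3959 = -19771/3959)
-337713/Q(150) + 316951/(-374252) = -337713/(-19771/3959) + 316951/(-374252) = -337713*(-3959/19771) + 316951*(-1/374252) = 1337005767/19771 - 316951/374252 = 500370815873063/7399336292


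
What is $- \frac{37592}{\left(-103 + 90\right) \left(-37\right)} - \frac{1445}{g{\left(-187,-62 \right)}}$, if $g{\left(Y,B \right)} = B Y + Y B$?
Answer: $- \frac{1386929}{17732} \approx -78.216$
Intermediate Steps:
$g{\left(Y,B \right)} = 2 B Y$ ($g{\left(Y,B \right)} = B Y + B Y = 2 B Y$)
$- \frac{37592}{\left(-103 + 90\right) \left(-37\right)} - \frac{1445}{g{\left(-187,-62 \right)}} = - \frac{37592}{\left(-103 + 90\right) \left(-37\right)} - \frac{1445}{2 \left(-62\right) \left(-187\right)} = - \frac{37592}{\left(-13\right) \left(-37\right)} - \frac{1445}{23188} = - \frac{37592}{481} - \frac{85}{1364} = \left(-37592\right) \frac{1}{481} - \frac{85}{1364} = - \frac{1016}{13} - \frac{85}{1364} = - \frac{1386929}{17732}$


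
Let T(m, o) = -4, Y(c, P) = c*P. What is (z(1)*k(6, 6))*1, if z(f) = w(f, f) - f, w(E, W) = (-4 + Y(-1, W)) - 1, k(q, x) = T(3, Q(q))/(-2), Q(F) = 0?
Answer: -14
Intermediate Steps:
Y(c, P) = P*c
k(q, x) = 2 (k(q, x) = -4/(-2) = -4*(-1/2) = 2)
w(E, W) = -5 - W (w(E, W) = (-4 + W*(-1)) - 1 = (-4 - W) - 1 = -5 - W)
z(f) = -5 - 2*f (z(f) = (-5 - f) - f = -5 - 2*f)
(z(1)*k(6, 6))*1 = ((-5 - 2*1)*2)*1 = ((-5 - 2)*2)*1 = -7*2*1 = -14*1 = -14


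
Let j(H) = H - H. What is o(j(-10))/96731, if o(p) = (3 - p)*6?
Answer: 18/96731 ≈ 0.00018608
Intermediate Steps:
j(H) = 0
o(p) = 18 - 6*p
o(j(-10))/96731 = (18 - 6*0)/96731 = (18 + 0)*(1/96731) = 18*(1/96731) = 18/96731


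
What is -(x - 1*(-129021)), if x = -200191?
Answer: 71170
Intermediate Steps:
-(x - 1*(-129021)) = -(-200191 - 1*(-129021)) = -(-200191 + 129021) = -1*(-71170) = 71170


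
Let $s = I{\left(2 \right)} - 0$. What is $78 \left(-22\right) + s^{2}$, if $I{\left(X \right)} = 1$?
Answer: $-1715$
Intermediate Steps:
$s = 1$ ($s = 1 - 0 = 1 + 0 = 1$)
$78 \left(-22\right) + s^{2} = 78 \left(-22\right) + 1^{2} = -1716 + 1 = -1715$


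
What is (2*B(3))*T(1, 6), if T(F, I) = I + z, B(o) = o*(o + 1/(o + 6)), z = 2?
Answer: 448/3 ≈ 149.33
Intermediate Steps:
B(o) = o*(o + 1/(6 + o))
T(F, I) = 2 + I (T(F, I) = I + 2 = 2 + I)
(2*B(3))*T(1, 6) = (2*(3*(1 + 3² + 6*3)/(6 + 3)))*(2 + 6) = (2*(3*(1 + 9 + 18)/9))*8 = (2*(3*(⅑)*28))*8 = (2*(28/3))*8 = (56/3)*8 = 448/3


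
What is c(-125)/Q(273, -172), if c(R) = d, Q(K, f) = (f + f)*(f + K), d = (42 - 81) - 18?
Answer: 57/34744 ≈ 0.0016406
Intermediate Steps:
d = -57 (d = -39 - 18 = -57)
Q(K, f) = 2*f*(K + f) (Q(K, f) = (2*f)*(K + f) = 2*f*(K + f))
c(R) = -57
c(-125)/Q(273, -172) = -57*(-1/(344*(273 - 172))) = -57/(2*(-172)*101) = -57/(-34744) = -57*(-1/34744) = 57/34744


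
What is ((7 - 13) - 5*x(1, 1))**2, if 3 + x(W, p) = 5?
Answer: 256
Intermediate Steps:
x(W, p) = 2 (x(W, p) = -3 + 5 = 2)
((7 - 13) - 5*x(1, 1))**2 = ((7 - 13) - 5*2)**2 = (-6 - 10)**2 = (-16)**2 = 256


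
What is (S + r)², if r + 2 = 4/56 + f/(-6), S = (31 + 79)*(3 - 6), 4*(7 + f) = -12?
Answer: 192404641/1764 ≈ 1.0907e+5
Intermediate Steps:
f = -10 (f = -7 + (¼)*(-12) = -7 - 3 = -10)
S = -330 (S = 110*(-3) = -330)
r = -11/42 (r = -2 + (4/56 - 10/(-6)) = -2 + (4*(1/56) - 10*(-⅙)) = -2 + (1/14 + 5/3) = -2 + 73/42 = -11/42 ≈ -0.26190)
(S + r)² = (-330 - 11/42)² = (-13871/42)² = 192404641/1764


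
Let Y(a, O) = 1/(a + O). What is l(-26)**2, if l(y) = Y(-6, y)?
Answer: 1/1024 ≈ 0.00097656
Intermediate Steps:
Y(a, O) = 1/(O + a)
l(y) = 1/(-6 + y) (l(y) = 1/(y - 6) = 1/(-6 + y))
l(-26)**2 = (1/(-6 - 26))**2 = (1/(-32))**2 = (-1/32)**2 = 1/1024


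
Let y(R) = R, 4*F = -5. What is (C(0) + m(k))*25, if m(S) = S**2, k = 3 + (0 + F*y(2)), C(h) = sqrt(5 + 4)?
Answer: 325/4 ≈ 81.250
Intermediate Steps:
F = -5/4 (F = (1/4)*(-5) = -5/4 ≈ -1.2500)
C(h) = 3 (C(h) = sqrt(9) = 3)
k = 1/2 (k = 3 + (0 - 5/4*2) = 3 + (0 - 5/2) = 3 - 5/2 = 1/2 ≈ 0.50000)
(C(0) + m(k))*25 = (3 + (1/2)**2)*25 = (3 + 1/4)*25 = (13/4)*25 = 325/4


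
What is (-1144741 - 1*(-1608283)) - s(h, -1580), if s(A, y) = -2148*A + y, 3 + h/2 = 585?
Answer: 2965394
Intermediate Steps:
h = 1164 (h = -6 + 2*585 = -6 + 1170 = 1164)
s(A, y) = y - 2148*A
(-1144741 - 1*(-1608283)) - s(h, -1580) = (-1144741 - 1*(-1608283)) - (-1580 - 2148*1164) = (-1144741 + 1608283) - (-1580 - 2500272) = 463542 - 1*(-2501852) = 463542 + 2501852 = 2965394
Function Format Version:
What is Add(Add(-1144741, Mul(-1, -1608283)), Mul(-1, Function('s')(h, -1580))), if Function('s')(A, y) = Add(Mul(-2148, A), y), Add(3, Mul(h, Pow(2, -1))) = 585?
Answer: 2965394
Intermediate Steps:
h = 1164 (h = Add(-6, Mul(2, 585)) = Add(-6, 1170) = 1164)
Function('s')(A, y) = Add(y, Mul(-2148, A))
Add(Add(-1144741, Mul(-1, -1608283)), Mul(-1, Function('s')(h, -1580))) = Add(Add(-1144741, Mul(-1, -1608283)), Mul(-1, Add(-1580, Mul(-2148, 1164)))) = Add(Add(-1144741, 1608283), Mul(-1, Add(-1580, -2500272))) = Add(463542, Mul(-1, -2501852)) = Add(463542, 2501852) = 2965394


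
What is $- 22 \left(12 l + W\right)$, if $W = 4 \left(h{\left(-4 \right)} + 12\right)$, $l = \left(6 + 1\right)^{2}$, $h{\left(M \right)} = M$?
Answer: $-13640$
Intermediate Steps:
$l = 49$ ($l = 7^{2} = 49$)
$W = 32$ ($W = 4 \left(-4 + 12\right) = 4 \cdot 8 = 32$)
$- 22 \left(12 l + W\right) = - 22 \left(12 \cdot 49 + 32\right) = - 22 \left(588 + 32\right) = \left(-22\right) 620 = -13640$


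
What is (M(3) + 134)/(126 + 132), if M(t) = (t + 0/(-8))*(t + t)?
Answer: 76/129 ≈ 0.58915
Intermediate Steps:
M(t) = 2*t² (M(t) = (t + 0*(-⅛))*(2*t) = (t + 0)*(2*t) = t*(2*t) = 2*t²)
(M(3) + 134)/(126 + 132) = (2*3² + 134)/(126 + 132) = (2*9 + 134)/258 = (18 + 134)/258 = (1/258)*152 = 76/129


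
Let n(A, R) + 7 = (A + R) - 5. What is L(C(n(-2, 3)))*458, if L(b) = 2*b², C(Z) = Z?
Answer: 110836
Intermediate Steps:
n(A, R) = -12 + A + R (n(A, R) = -7 + ((A + R) - 5) = -7 + (-5 + A + R) = -12 + A + R)
L(C(n(-2, 3)))*458 = (2*(-12 - 2 + 3)²)*458 = (2*(-11)²)*458 = (2*121)*458 = 242*458 = 110836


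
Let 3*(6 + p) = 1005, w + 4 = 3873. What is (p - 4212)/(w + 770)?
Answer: -3883/4639 ≈ -0.83703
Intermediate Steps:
w = 3869 (w = -4 + 3873 = 3869)
p = 329 (p = -6 + (⅓)*1005 = -6 + 335 = 329)
(p - 4212)/(w + 770) = (329 - 4212)/(3869 + 770) = -3883/4639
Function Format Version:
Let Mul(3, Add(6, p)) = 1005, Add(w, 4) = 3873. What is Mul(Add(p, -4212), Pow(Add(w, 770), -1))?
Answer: Rational(-3883, 4639) ≈ -0.83703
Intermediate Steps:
w = 3869 (w = Add(-4, 3873) = 3869)
p = 329 (p = Add(-6, Mul(Rational(1, 3), 1005)) = Add(-6, 335) = 329)
Mul(Add(p, -4212), Pow(Add(w, 770), -1)) = Mul(Add(329, -4212), Pow(Add(3869, 770), -1)) = Mul(-3883, Pow(4639, -1)) = Mul(-3883, Rational(1, 4639)) = Rational(-3883, 4639)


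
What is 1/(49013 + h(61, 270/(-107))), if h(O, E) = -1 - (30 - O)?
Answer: 1/49043 ≈ 2.0390e-5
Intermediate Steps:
h(O, E) = -31 + O (h(O, E) = -1 + (-30 + O) = -31 + O)
1/(49013 + h(61, 270/(-107))) = 1/(49013 + (-31 + 61)) = 1/(49013 + 30) = 1/49043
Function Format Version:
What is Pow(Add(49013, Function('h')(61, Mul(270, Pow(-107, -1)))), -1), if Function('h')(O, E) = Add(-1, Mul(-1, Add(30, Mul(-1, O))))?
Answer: Rational(1, 49043) ≈ 2.0390e-5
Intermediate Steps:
Function('h')(O, E) = Add(-31, O) (Function('h')(O, E) = Add(-1, Add(-30, O)) = Add(-31, O))
Pow(Add(49013, Function('h')(61, Mul(270, Pow(-107, -1)))), -1) = Pow(Add(49013, Add(-31, 61)), -1) = Pow(Add(49013, 30), -1) = Pow(49043, -1) = Rational(1, 49043)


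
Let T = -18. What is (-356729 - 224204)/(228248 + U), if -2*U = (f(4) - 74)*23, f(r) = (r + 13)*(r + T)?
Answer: -580933/231836 ≈ -2.5058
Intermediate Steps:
f(r) = (-18 + r)*(13 + r) (f(r) = (r + 13)*(r - 18) = (13 + r)*(-18 + r) = (-18 + r)*(13 + r))
U = 3588 (U = -((-234 + 4² - 5*4) - 74)*23/2 = -((-234 + 16 - 20) - 74)*23/2 = -(-238 - 74)*23/2 = -(-156)*23 = -½*(-7176) = 3588)
(-356729 - 224204)/(228248 + U) = (-356729 - 224204)/(228248 + 3588) = -580933/231836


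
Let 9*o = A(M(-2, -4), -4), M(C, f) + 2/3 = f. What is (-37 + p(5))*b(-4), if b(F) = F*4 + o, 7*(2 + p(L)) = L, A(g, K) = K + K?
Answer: 40736/63 ≈ 646.60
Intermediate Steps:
M(C, f) = -2/3 + f
A(g, K) = 2*K
o = -8/9 (o = (2*(-4))/9 = (1/9)*(-8) = -8/9 ≈ -0.88889)
p(L) = -2 + L/7
b(F) = -8/9 + 4*F (b(F) = F*4 - 8/9 = 4*F - 8/9 = -8/9 + 4*F)
(-37 + p(5))*b(-4) = (-37 + (-2 + (1/7)*5))*(-8/9 + 4*(-4)) = (-37 + (-2 + 5/7))*(-8/9 - 16) = (-37 - 9/7)*(-152/9) = -268/7*(-152/9) = 40736/63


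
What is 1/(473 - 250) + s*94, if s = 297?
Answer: 6225715/223 ≈ 27918.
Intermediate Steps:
1/(473 - 250) + s*94 = 1/(473 - 250) + 297*94 = 1/223 + 27918 = 6225715/223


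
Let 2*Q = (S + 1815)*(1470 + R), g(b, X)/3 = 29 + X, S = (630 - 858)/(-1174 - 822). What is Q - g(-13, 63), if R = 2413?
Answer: 1758360369/499 ≈ 3.5238e+6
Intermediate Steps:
S = 57/499 (S = -228/(-1996) = -228*(-1/1996) = 57/499 ≈ 0.11423)
g(b, X) = 87 + 3*X (g(b, X) = 3*(29 + X) = 87 + 3*X)
Q = 1758498093/499 (Q = ((57/499 + 1815)*(1470 + 2413))/2 = ((905742/499)*3883)/2 = (½)*(3516996186/499) = 1758498093/499 ≈ 3.5240e+6)
Q - g(-13, 63) = 1758498093/499 - (87 + 3*63) = 1758498093/499 - (87 + 189) = 1758498093/499 - 1*276 = 1758498093/499 - 276 = 1758360369/499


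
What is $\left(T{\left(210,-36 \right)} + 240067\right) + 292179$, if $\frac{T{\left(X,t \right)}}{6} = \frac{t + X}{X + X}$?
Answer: $\frac{18628697}{35} \approx 5.3225 \cdot 10^{5}$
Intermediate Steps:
$T{\left(X,t \right)} = \frac{3 \left(X + t\right)}{X}$ ($T{\left(X,t \right)} = 6 \frac{t + X}{X + X} = 6 \frac{X + t}{2 X} = \frac{3 \left(X + t\right)}{X}$)
$\left(T{\left(210,-36 \right)} + 240067\right) + 292179 = \left(\left(3 + 3 \left(-36\right) \frac{1}{210}\right) + 240067\right) + 292179 = \left(\left(3 - \frac{18}{35}\right) + 240067\right) + 292179 = \left(\frac{87}{35} + 240067\right) + 292179 = \frac{8402432}{35} + 292179 = \frac{18628697}{35}$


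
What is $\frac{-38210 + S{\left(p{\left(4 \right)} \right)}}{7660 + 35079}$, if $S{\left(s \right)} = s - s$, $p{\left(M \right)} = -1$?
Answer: $- \frac{38210}{42739} \approx -0.89403$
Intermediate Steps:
$S{\left(s \right)} = 0$
$\frac{-38210 + S{\left(p{\left(4 \right)} \right)}}{7660 + 35079} = \frac{-38210 + 0}{7660 + 35079} = - \frac{38210}{42739}$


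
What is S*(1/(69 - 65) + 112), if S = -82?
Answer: -18409/2 ≈ -9204.5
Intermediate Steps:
S*(1/(69 - 65) + 112) = -82*(1/(69 - 65) + 112) = -82*(1/4 + 112) = -82*449/4 = -18409/2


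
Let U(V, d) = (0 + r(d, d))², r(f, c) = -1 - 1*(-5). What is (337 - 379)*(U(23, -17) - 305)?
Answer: 12138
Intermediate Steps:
r(f, c) = 4 (r(f, c) = -1 + 5 = 4)
U(V, d) = 16 (U(V, d) = (0 + 4)² = 4² = 16)
(337 - 379)*(U(23, -17) - 305) = (337 - 379)*(16 - 305) = -42*(-289) = 12138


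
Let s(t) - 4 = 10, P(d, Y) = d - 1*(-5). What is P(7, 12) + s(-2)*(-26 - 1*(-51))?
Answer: 362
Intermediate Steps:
P(d, Y) = 5 + d (P(d, Y) = d + 5 = 5 + d)
s(t) = 14 (s(t) = 4 + 10 = 14)
P(7, 12) + s(-2)*(-26 - 1*(-51)) = (5 + 7) + 14*(-26 - 1*(-51)) = 12 + 14*(-26 + 51) = 12 + 14*25 = 12 + 350 = 362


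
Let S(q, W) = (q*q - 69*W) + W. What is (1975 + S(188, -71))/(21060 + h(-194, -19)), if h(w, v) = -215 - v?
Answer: 42147/20864 ≈ 2.0201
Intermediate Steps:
S(q, W) = q² - 68*W (S(q, W) = (q² - 69*W) + W = q² - 68*W)
(1975 + S(188, -71))/(21060 + h(-194, -19)) = (1975 + (188² - 68*(-71)))/(21060 + (-215 - 1*(-19))) = (1975 + (35344 + 4828))/(21060 + (-215 + 19)) = (1975 + 40172)/(21060 - 196) = 42147/20864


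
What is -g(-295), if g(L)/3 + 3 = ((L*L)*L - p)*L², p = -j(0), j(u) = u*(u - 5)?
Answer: 6702415303134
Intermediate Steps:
j(u) = u*(-5 + u)
p = 0 (p = -0*(-5 + 0) = -0*(-5) = -1*0 = 0)
g(L) = -9 + 3*L⁵ (g(L) = -9 + 3*(((L*L)*L - 1*0)*L²) = -9 + 3*((L²*L + 0)*L²) = -9 + 3*((L³ + 0)*L²) = -9 + 3*(L³*L²) = -9 + 3*L⁵)
-g(-295) = -(-9 + 3*(-295)⁵) = -(-9 + 3*(-2234138434375)) = -(-9 - 6702415303125) = -1*(-6702415303134) = 6702415303134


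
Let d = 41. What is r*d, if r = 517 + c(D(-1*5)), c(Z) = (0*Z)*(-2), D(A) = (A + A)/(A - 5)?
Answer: 21197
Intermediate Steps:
D(A) = 2*A/(-5 + A) (D(A) = (2*A)/(-5 + A) = 2*A/(-5 + A))
c(Z) = 0 (c(Z) = 0*(-2) = 0)
r = 517 (r = 517 + 0 = 517)
r*d = 517*41 = 21197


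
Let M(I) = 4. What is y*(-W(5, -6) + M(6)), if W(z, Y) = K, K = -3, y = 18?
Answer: 126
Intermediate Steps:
W(z, Y) = -3
y*(-W(5, -6) + M(6)) = 18*(-1*(-3) + 4) = 18*(3 + 4) = 18*7 = 126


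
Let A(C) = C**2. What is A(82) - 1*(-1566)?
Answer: 8290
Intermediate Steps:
A(82) - 1*(-1566) = 82**2 - 1*(-1566) = 6724 + 1566 = 8290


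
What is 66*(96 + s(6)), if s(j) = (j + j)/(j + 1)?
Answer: 45144/7 ≈ 6449.1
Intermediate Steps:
s(j) = 2*j/(1 + j) (s(j) = (2*j)/(1 + j) = 2*j/(1 + j))
66*(96 + s(6)) = 66*(96 + 2*6/(1 + 6)) = 66*(96 + 2*6/7) = 66*(96 + 2*6*(⅐)) = 66*(96 + 12/7) = 66*(684/7) = 45144/7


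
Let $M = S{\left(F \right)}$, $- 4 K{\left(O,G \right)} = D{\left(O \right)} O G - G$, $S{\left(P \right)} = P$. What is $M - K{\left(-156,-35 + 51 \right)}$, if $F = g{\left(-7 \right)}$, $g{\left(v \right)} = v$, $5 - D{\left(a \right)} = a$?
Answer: $-100475$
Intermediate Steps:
$D{\left(a \right)} = 5 - a$
$F = -7$
$K{\left(O,G \right)} = \frac{G}{4} - \frac{G O \left(5 - O\right)}{4}$ ($K{\left(O,G \right)} = - \frac{\left(5 - O\right) O G - G}{4} = - \frac{O \left(5 - O\right) G - G}{4} = - \frac{G O \left(5 - O\right) - G}{4} = - \frac{- G + G O \left(5 - O\right)}{4} = \frac{G}{4} - \frac{G O \left(5 - O\right)}{4}$)
$M = -7$
$M - K{\left(-156,-35 + 51 \right)} = -7 - \frac{\left(-35 + 51\right) \left(1 + \left(-156\right)^{2} - -780\right)}{4} = -7 - \frac{1}{4} \cdot 16 \left(1 + 24336 + 780\right) = -7 - \frac{1}{4} \cdot 16 \cdot 25117 = -7 - 100468 = -100475$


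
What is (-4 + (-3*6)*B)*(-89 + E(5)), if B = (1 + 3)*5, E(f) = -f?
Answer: 34216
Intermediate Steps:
B = 20 (B = 4*5 = 20)
(-4 + (-3*6)*B)*(-89 + E(5)) = (-4 - 3*6*20)*(-89 - 1*5) = (-4 - 18*20)*(-89 - 5) = (-4 - 360)*(-94) = -364*(-94) = 34216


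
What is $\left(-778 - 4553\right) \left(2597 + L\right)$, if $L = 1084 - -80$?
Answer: $-20049891$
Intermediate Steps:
$L = 1164$ ($L = 1084 + 80 = 1164$)
$\left(-778 - 4553\right) \left(2597 + L\right) = \left(-778 - 4553\right) \left(2597 + 1164\right) = \left(-5331\right) 3761 = -20049891$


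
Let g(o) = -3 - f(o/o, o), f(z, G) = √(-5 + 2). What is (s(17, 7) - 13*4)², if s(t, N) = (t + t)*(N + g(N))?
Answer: 3588 - 5712*I*√3 ≈ 3588.0 - 9893.5*I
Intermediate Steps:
f(z, G) = I*√3 (f(z, G) = √(-3) = I*√3)
g(o) = -3 - I*√3
s(t, N) = 2*t*(-3 + N - I*√3) (s(t, N) = (t + t)*(N + (-3 - I*√3)) = (2*t)*(-3 + N - I*√3) = 2*t*(-3 + N - I*√3))
(s(17, 7) - 13*4)² = (2*17*(-3 + 7 - I*√3) - 13*4)² = (2*17*(4 - I*√3) - 52)² = ((136 - 34*I*√3) - 52)² = (84 - 34*I*√3)²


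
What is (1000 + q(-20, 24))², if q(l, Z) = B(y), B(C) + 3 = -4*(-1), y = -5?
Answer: 1002001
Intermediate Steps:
B(C) = 1 (B(C) = -3 - 4*(-1) = -3 + 4 = 1)
q(l, Z) = 1
(1000 + q(-20, 24))² = (1000 + 1)² = 1001² = 1002001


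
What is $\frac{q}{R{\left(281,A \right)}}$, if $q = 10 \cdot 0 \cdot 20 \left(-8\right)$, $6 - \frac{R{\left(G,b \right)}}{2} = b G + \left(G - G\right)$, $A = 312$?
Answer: $0$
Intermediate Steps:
$R{\left(G,b \right)} = 12 - 2 G b$ ($R{\left(G,b \right)} = 12 - 2 \left(b G + \left(G - G\right)\right) = 12 - 2 \left(G b + 0\right) = 12 - 2 G b$)
$q = 0$ ($q = 0 \cdot 20 \left(-8\right) = 0 \left(-8\right) = 0$)
$\frac{q}{R{\left(281,A \right)}} = \frac{0}{12 - 562 \cdot 312} = \frac{0}{12 - 175344} = \frac{0}{-175332} = 0 \left(- \frac{1}{175332}\right) = 0$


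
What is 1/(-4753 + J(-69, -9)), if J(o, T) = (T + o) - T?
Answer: -1/4822 ≈ -0.00020738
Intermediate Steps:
J(o, T) = o
1/(-4753 + J(-69, -9)) = 1/(-4753 - 69) = 1/(-4822) = -1/4822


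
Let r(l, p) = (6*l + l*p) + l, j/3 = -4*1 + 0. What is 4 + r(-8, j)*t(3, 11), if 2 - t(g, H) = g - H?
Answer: 404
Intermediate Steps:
t(g, H) = 2 + H - g (t(g, H) = 2 - (g - H) = 2 + (H - g) = 2 + H - g)
j = -12 (j = 3*(-4*1 + 0) = 3*(-4 + 0) = 3*(-4) = -12)
r(l, p) = 7*l + l*p
4 + r(-8, j)*t(3, 11) = 4 + (-8*(7 - 12))*(2 + 11 - 1*3) = 4 + (-8*(-5))*(2 + 11 - 3) = 4 + 40*10 = 4 + 400 = 404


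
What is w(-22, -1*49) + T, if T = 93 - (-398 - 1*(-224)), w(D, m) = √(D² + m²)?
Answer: 267 + √2885 ≈ 320.71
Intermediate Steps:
T = 267 (T = 93 - (-398 + 224) = 93 - 1*(-174) = 93 + 174 = 267)
w(-22, -1*49) + T = √((-22)² + (-1*49)²) + 267 = √(484 + (-49)²) + 267 = √(484 + 2401) + 267 = √2885 + 267 = 267 + √2885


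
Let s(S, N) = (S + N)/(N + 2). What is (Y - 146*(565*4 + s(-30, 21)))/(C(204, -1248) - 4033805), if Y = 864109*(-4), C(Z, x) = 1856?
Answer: 29028598/30911609 ≈ 0.93908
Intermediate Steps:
s(S, N) = (N + S)/(2 + N)
Y = -3456436
(Y - 146*(565*4 + s(-30, 21)))/(C(204, -1248) - 4033805) = (-3456436 - 146*(565*4 + (21 - 30)/(2 + 21)))/(1856 - 4033805) = (-3456436 - 146*(2260 - 9/23))/(-4031949) = (-3456436 - 146*(2260 + (1/23)*(-9)))*(-1/4031949) = (-3456436 - 146*(2260 - 9/23))*(-1/4031949) = (-3456436 - 146*51971/23)*(-1/4031949) = (-3456436 - 7587766/23)*(-1/4031949) = -87085794/23*(-1/4031949) = 29028598/30911609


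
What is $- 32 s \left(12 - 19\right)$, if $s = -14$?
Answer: $-3136$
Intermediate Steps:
$- 32 s \left(12 - 19\right) = \left(-32\right) \left(-14\right) \left(12 - 19\right) = 448 \left(12 - 19\right) = 448 \left(-7\right) = -3136$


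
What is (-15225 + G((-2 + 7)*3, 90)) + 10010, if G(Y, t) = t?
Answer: -5125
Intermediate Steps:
(-15225 + G((-2 + 7)*3, 90)) + 10010 = (-15225 + 90) + 10010 = -15135 + 10010 = -5125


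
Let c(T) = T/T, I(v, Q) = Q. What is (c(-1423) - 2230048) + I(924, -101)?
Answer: -2230148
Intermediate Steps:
c(T) = 1
(c(-1423) - 2230048) + I(924, -101) = (1 - 2230048) - 101 = -2230047 - 101 = -2230148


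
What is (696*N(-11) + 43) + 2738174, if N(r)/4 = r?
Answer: 2707593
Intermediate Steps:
N(r) = 4*r
(696*N(-11) + 43) + 2738174 = (696*(4*(-11)) + 43) + 2738174 = (696*(-44) + 43) + 2738174 = (-30624 + 43) + 2738174 = -30581 + 2738174 = 2707593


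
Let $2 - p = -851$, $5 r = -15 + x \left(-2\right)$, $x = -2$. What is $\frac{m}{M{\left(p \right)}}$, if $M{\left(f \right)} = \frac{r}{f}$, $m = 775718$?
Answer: $- \frac{3308437270}{11} \approx -3.0077 \cdot 10^{8}$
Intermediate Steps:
$r = - \frac{11}{5}$ ($r = \frac{-15 - -4}{5} = \frac{-15 + 4}{5} = \frac{1}{5} \left(-11\right) = - \frac{11}{5} \approx -2.2$)
$p = 853$ ($p = 2 - -851 = 2 + 851 = 853$)
$M{\left(f \right)} = - \frac{11}{5 f}$
$\frac{m}{M{\left(p \right)}} = \frac{775718}{\left(- \frac{11}{5}\right) \frac{1}{853}} = \frac{775718}{- \frac{11}{4265}} = 775718 \left(- \frac{4265}{11}\right) = - \frac{3308437270}{11}$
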